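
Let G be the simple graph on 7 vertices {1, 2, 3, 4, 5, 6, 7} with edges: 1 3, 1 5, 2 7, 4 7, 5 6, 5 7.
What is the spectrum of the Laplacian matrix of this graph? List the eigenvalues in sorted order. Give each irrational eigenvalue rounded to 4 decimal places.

Reading degrees in the order [1, 2, 3, 4, 5, 6, 7] gives [2, 1, 1, 1, 3, 1, 3]; set D = diag(2, 1, 1, 1, 3, 1, 3) and form L = D - A. L is symmetric positive semidefinite, so every eigenvalue is real and nonnegative. The single zero eigenvalue shows the graph is connected. There is one zero in the spectrum, matching the 1 component.

[0, 0.3217, 0.6802, 1, 2.1397, 3.2297, 4.6287]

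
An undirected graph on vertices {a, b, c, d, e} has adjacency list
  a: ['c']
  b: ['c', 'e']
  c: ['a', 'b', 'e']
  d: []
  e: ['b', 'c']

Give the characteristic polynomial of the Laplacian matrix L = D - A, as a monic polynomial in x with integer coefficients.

Each diagonal entry of L is the vertex degree and each off-diagonal entry is -1 where an edge is present, 0 otherwise; in the order [a, b, c, d, e] the diagonal is [1, 2, 3, 0, 2]. L has integer entries, so p(x) = det(xI - L) has integer coefficients. Expanding the determinant yields x^5 - 8x^4 + 19x^3 - 12x^2. Since p(0) = det(-L) = 0, x divides p(x). The eigenvalues sum to 8, which equals trace(L) = 2|E|.

x^5 - 8x^4 + 19x^3 - 12x^2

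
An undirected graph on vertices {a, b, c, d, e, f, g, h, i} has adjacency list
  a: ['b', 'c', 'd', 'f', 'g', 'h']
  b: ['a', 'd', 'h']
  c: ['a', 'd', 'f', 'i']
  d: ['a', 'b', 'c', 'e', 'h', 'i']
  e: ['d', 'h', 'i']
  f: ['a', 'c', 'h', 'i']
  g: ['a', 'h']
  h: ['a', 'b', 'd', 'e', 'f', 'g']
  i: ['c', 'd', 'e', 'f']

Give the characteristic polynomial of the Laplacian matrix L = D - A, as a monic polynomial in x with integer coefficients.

x^9 - 38x^8 + 614x^7 - 5496x^6 + 29730x^5 - 99256x^4 + 199216x^3 - 219278x^2 + 101115x

With the vertex order [a, b, c, d, e, f, g, h, i], the degrees are [6, 3, 4, 6, 3, 4, 2, 6, 4], giving D = diag(6, 3, 4, 6, 3, 4, 2, 6, 4) and L = D - A. Computing det(xI - L) by cofactor expansion (or equivalently via sum-over-permutations) gives x^9 - 38x^8 + 614x^7 - 5496x^6 + 29730x^5 - 99256x^4 + 199216x^3 - 219278x^2 + 101115x. Since p(0) = det(-L) = 0, x divides p(x). The eigenvalues sum to 38, which equals trace(L) = 2|E|.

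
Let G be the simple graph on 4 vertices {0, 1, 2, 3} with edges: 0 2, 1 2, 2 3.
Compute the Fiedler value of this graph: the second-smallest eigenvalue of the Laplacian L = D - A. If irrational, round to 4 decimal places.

1

Each diagonal entry of L is the vertex degree and each off-diagonal entry is -1 where an edge is present, 0 otherwise; in the order [0, 1, 2, 3] the diagonal is [1, 1, 3, 1]. The sorted Laplacian eigenvalues are [0, 1, 1, 4]; the algebraic connectivity is the second entry, 1. The eigenvalues sum to 6, which equals trace(L) = 2|E|.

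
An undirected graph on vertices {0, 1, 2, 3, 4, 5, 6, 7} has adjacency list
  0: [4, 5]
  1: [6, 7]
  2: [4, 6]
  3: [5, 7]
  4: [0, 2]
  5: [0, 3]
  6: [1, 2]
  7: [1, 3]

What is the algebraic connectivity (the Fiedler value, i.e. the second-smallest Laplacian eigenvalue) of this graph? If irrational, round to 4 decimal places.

0.5858

With the vertex order [0, 1, 2, 3, 4, 5, 6, 7], the degrees are [2, 2, 2, 2, 2, 2, 2, 2], giving D = diag(2, 2, 2, 2, 2, 2, 2, 2) and L = D - A. The sorted Laplacian eigenvalues are [0, 0.5858, 0.5858, 2, 2, 3.4142, 3.4142, 4]; the algebraic connectivity is the second entry, 0.5858.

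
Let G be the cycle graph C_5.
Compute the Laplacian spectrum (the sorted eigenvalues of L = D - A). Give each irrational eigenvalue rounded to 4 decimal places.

The graph has 5 vertices and degree multiset [2, 2, 2, 2, 2]; D is the diagonal matrix of degrees and L = D - A. L is symmetric positive semidefinite, so every eigenvalue is real and nonnegative. The single zero eigenvalue shows the graph is connected. The eigenvalues sum to 10, which equals trace(L) = 2|E|.

[0, 1.3820, 1.3820, 3.6180, 3.6180]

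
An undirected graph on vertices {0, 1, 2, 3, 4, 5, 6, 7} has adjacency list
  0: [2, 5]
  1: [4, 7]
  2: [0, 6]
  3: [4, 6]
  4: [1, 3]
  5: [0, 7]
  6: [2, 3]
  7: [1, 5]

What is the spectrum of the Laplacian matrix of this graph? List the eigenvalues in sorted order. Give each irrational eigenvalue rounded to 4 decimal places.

[0, 0.5858, 0.5858, 2, 2, 3.4142, 3.4142, 4]

With the vertex order [0, 1, 2, 3, 4, 5, 6, 7], the degrees are [2, 2, 2, 2, 2, 2, 2, 2], giving D = diag(2, 2, 2, 2, 2, 2, 2, 2) and L = D - A. Diagonalising L (or applying a numerical eigensolver to the 8x8 matrix) gives the spectrum above. The single zero eigenvalue shows the graph is connected.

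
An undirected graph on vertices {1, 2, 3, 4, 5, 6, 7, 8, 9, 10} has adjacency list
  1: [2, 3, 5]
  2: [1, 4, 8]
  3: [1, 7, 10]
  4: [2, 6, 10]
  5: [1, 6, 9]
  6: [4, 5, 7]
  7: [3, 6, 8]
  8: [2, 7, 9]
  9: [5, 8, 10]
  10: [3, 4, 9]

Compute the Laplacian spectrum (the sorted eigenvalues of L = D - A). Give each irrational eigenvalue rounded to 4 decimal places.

[0, 2, 2, 2, 2, 2, 5, 5, 5, 5]

Each diagonal entry of L is the vertex degree and each off-diagonal entry is -1 where an edge is present, 0 otherwise; in the order [1, 2, 3, 4, 5, 6, 7, 8, 9, 10] the diagonal is [3, 3, 3, 3, 3, 3, 3, 3, 3, 3]. Since every row of L sums to 0, the all-ones vector is in the kernel and 0 is an eigenvalue. The single zero eigenvalue shows the graph is connected.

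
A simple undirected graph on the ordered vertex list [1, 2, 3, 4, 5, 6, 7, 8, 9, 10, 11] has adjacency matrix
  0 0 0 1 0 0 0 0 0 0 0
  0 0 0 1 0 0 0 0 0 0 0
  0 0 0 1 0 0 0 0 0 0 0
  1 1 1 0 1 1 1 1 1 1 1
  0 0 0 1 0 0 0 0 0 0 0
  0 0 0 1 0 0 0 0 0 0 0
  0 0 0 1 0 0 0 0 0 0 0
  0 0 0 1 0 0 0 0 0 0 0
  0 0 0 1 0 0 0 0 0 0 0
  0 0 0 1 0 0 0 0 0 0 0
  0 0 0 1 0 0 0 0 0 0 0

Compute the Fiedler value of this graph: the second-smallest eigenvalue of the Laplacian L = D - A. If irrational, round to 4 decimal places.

1

Each diagonal entry of L is the vertex degree and each off-diagonal entry is -1 where an edge is present, 0 otherwise; in the order [1, 2, 3, 4, 5, 6, 7, 8, 9, 10, 11] the diagonal is [1, 1, 1, 10, 1, 1, 1, 1, 1, 1, 1]. Computing the eigenvalues of L and sorting gives [0, 1, 1, 1, 1, 1, 1, 1, 1, 1, 11]. The Fiedler value lambda_2 = 1 is strictly positive, so the graph is connected. There is one zero in the spectrum, matching the 1 component.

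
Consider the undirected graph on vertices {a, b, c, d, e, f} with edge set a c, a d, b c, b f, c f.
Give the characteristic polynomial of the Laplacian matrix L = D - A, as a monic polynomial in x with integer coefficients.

With the vertex order [a, b, c, d, e, f], the degrees are [2, 2, 3, 1, 0, 2], giving D = diag(2, 2, 3, 1, 0, 2) and L = D - A. L has integer entries, so p(x) = det(xI - L) has integer coefficients. Expanding the determinant yields x^6 - 10x^5 + 34x^4 - 44x^3 + 15x^2. The coefficient of x^5 equals -trace(L) = -10, matching the sum of degrees. The eigenvalues sum to 10, which equals trace(L) = 2|E|.

x^6 - 10x^5 + 34x^4 - 44x^3 + 15x^2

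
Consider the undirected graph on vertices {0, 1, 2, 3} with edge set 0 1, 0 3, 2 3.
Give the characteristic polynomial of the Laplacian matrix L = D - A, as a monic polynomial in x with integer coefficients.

x^4 - 6x^3 + 10x^2 - 4x

With the vertex order [0, 1, 2, 3], the degrees are [2, 1, 1, 2], giving D = diag(2, 1, 1, 2) and L = D - A. Computing det(xI - L) by cofactor expansion (or equivalently via sum-over-permutations) gives x^4 - 6x^3 + 10x^2 - 4x. The coefficient of x^3 equals -trace(L) = -6, matching the sum of degrees. The largest eigenvalue, 3.4142, is at most the vertex count 4. The eigenvalues sum to 6, which equals trace(L) = 2|E|.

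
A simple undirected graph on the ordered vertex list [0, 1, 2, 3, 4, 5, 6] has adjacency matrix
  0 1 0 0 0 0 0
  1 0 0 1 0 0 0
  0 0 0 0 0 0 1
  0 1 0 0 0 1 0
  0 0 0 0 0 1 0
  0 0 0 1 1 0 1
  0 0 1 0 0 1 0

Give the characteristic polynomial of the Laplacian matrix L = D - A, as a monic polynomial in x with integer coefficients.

x^7 - 12x^6 + 54x^5 - 114x^4 + 115x^3 - 50x^2 + 7x

Reading degrees in the order [0, 1, 2, 3, 4, 5, 6] gives [1, 2, 1, 2, 1, 3, 2]; set D = diag(1, 2, 1, 2, 1, 3, 2) and form L = D - A. Computing det(xI - L) by cofactor expansion (or equivalently via sum-over-permutations) gives x^7 - 12x^6 + 54x^5 - 114x^4 + 115x^3 - 50x^2 + 7x. The constant term is 0 because L is singular (the all-ones vector lies in its kernel).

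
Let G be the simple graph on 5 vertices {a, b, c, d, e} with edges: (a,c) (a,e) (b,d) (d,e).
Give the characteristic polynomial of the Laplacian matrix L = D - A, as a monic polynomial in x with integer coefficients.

x^5 - 8x^4 + 21x^3 - 20x^2 + 5x

Each diagonal entry of L is the vertex degree and each off-diagonal entry is -1 where an edge is present, 0 otherwise; in the order [a, b, c, d, e] the diagonal is [2, 1, 1, 2, 2]. Computing det(xI - L) by cofactor expansion (or equivalently via sum-over-permutations) gives x^5 - 8x^4 + 21x^3 - 20x^2 + 5x. The constant term is 0 because L is singular (the all-ones vector lies in its kernel). The largest eigenvalue, 3.6180, is at most the vertex count 5. There is one zero in the spectrum, matching the 1 component.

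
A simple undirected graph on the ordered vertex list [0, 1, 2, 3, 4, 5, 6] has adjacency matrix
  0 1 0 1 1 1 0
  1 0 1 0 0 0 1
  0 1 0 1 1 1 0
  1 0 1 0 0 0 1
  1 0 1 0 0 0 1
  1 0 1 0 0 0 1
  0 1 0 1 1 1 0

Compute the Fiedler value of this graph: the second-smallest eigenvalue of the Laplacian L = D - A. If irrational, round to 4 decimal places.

With the vertex order [0, 1, 2, 3, 4, 5, 6], the degrees are [4, 3, 4, 3, 3, 3, 4], giving D = diag(4, 3, 4, 3, 3, 3, 4) and L = D - A. Computing the eigenvalues of L and sorting gives [0, 3, 3, 3, 4, 4, 7]. The Fiedler value lambda_2 = 3 is strictly positive, so the graph is connected. By the matrix-tree theorem the graph has (1/7) * product of the nonzero eigenvalues = 432 spanning trees.

3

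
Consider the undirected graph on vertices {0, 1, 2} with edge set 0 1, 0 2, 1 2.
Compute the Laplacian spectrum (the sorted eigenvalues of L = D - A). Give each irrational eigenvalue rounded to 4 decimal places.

Each diagonal entry of L is the vertex degree and each off-diagonal entry is -1 where an edge is present, 0 otherwise; in the order [0, 1, 2] the diagonal is [2, 2, 2]. Diagonalising L (or applying a numerical eigensolver to the 3x3 matrix) gives the spectrum above. The single zero eigenvalue shows the graph is connected. The largest eigenvalue, 3, is at most the vertex count 3.

[0, 3, 3]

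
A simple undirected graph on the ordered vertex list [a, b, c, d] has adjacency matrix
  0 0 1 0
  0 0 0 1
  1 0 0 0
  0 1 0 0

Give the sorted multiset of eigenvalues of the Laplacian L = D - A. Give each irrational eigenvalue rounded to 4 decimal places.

[0, 0, 2, 2]

Each diagonal entry of L is the vertex degree and each off-diagonal entry is -1 where an edge is present, 0 otherwise; in the order [a, b, c, d] the diagonal is [1, 1, 1, 1]. Since every row of L sums to 0, the all-ones vector is in the kernel and 0 is an eigenvalue. The 2 zero eigenvalues correspond to the 2 connected components. The largest eigenvalue, 2, is at most the vertex count 4. The eigenvalues sum to 4, which equals trace(L) = 2|E|.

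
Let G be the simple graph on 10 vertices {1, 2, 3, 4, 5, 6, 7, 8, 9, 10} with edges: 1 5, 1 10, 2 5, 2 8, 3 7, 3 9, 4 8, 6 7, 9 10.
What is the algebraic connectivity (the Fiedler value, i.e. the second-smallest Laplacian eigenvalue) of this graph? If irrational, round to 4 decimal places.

Each diagonal entry of L is the vertex degree and each off-diagonal entry is -1 where an edge is present, 0 otherwise; in the order [1, 2, 3, 4, 5, 6, 7, 8, 9, 10] the diagonal is [2, 2, 2, 1, 2, 1, 2, 2, 2, 2]. Computing the eigenvalues of L and sorting gives [0, 0.0979, 0.3820, 0.8244, 1.3820, 2, 2.6180, 3.1756, 3.6180, 3.9021]. The Fiedler value lambda_2 = 0.0979 is strictly positive, so the graph is connected. By the matrix-tree theorem the graph has (1/10) * product of the nonzero eigenvalues = 1 spanning tree.

0.0979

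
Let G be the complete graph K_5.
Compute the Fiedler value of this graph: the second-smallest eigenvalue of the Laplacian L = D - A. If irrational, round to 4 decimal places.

5

The graph has 5 vertices and degree multiset [4, 4, 4, 4, 4]; D is the diagonal matrix of degrees and L = D - A. The smallest Laplacian eigenvalue is always 0. The next one, lambda_2 = 5, measures how hard the graph is to disconnect: larger values mean better connectivity. There is one zero in the spectrum, matching the 1 component.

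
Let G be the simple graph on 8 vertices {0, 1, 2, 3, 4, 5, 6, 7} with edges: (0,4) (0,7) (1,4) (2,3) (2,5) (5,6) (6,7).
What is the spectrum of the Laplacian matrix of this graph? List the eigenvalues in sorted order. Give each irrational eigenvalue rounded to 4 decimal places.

With the vertex order [0, 1, 2, 3, 4, 5, 6, 7], the degrees are [2, 1, 2, 1, 2, 2, 2, 2], giving D = diag(2, 1, 2, 1, 2, 2, 2, 2) and L = D - A. Since every row of L sums to 0, the all-ones vector is in the kernel and 0 is an eigenvalue. The largest eigenvalue, 3.8478, is at most the vertex count 8. The eigenvalues sum to 14, which equals trace(L) = 2|E|.

[0, 0.1522, 0.5858, 1.2346, 2, 2.7654, 3.4142, 3.8478]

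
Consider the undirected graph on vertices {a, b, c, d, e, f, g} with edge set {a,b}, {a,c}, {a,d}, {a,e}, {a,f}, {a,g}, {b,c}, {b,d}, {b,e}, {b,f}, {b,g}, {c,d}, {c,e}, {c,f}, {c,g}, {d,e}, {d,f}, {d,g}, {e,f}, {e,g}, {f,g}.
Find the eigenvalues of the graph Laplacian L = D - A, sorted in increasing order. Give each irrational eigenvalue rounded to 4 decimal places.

With the vertex order [a, b, c, d, e, f, g], the degrees are [6, 6, 6, 6, 6, 6, 6], giving D = diag(6, 6, 6, 6, 6, 6, 6) and L = D - A. L is symmetric positive semidefinite, so every eigenvalue is real and nonnegative.

[0, 7, 7, 7, 7, 7, 7]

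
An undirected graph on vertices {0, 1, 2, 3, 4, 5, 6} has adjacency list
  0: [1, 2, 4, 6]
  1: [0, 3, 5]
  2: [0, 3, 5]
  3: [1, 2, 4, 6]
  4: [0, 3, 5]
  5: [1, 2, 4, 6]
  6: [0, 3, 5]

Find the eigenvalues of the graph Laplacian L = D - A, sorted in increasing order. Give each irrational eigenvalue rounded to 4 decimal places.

[0, 3, 3, 3, 4, 4, 7]

Each diagonal entry of L is the vertex degree and each off-diagonal entry is -1 where an edge is present, 0 otherwise; in the order [0, 1, 2, 3, 4, 5, 6] the diagonal is [4, 3, 3, 4, 3, 4, 3]. Diagonalising L (or applying a numerical eigensolver to the 7x7 matrix) gives the spectrum above. The single zero eigenvalue shows the graph is connected. The largest eigenvalue, 7, is at most the vertex count 7.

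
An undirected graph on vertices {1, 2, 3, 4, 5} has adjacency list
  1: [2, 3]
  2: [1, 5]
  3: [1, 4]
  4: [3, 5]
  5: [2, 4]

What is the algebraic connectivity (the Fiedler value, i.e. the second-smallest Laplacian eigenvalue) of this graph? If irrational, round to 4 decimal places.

Reading degrees in the order [1, 2, 3, 4, 5] gives [2, 2, 2, 2, 2]; set D = diag(2, 2, 2, 2, 2) and form L = D - A. Computing the eigenvalues of L and sorting gives [0, 1.3820, 1.3820, 3.6180, 3.6180]. The Fiedler value lambda_2 = 1.3820 is strictly positive, so the graph is connected. There is one zero in the spectrum, matching the 1 component.

1.3820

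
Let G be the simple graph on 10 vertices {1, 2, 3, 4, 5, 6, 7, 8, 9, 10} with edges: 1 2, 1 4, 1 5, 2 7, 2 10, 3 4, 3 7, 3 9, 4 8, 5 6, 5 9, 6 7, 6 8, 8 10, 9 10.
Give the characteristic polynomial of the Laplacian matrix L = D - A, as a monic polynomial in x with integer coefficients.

Each diagonal entry of L is the vertex degree and each off-diagonal entry is -1 where an edge is present, 0 otherwise; in the order [1, 2, 3, 4, 5, 6, 7, 8, 9, 10] the diagonal is [3, 3, 3, 3, 3, 3, 3, 3, 3, 3]. The eigenvalues of L are [0, 2, 2, 2, 2, 2, 5, 5, 5, 5]; the characteristic polynomial is the product of (x - lambda_i), which multiplies out to x^10 - 30x^9 + 390x^8 - 2880x^7 + 13305x^6 - 39882x^5 + 77640x^4 - 94800x^3 + 66000x^2 - 20000x. Since p(0) = det(-L) = 0, x divides p(x). The eigenvalues sum to 30, which equals trace(L) = 2|E|.

x^10 - 30x^9 + 390x^8 - 2880x^7 + 13305x^6 - 39882x^5 + 77640x^4 - 94800x^3 + 66000x^2 - 20000x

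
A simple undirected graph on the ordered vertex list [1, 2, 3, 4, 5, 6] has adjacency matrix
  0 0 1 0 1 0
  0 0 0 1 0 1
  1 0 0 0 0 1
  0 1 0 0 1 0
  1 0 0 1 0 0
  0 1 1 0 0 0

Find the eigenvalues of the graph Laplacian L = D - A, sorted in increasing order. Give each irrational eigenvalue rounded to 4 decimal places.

Reading degrees in the order [1, 2, 3, 4, 5, 6] gives [2, 2, 2, 2, 2, 2]; set D = diag(2, 2, 2, 2, 2, 2) and form L = D - A. The multiplicity of 0 as a Laplacian eigenvalue equals the number of connected components. The single zero eigenvalue shows the graph is connected. There is one zero in the spectrum, matching the 1 component.

[0, 1, 1, 3, 3, 4]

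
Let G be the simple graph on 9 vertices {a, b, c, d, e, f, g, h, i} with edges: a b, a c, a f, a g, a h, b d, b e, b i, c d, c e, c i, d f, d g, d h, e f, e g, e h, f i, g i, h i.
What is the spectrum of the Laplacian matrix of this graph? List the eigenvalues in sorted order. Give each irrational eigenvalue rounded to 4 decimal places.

[0, 4, 4, 4, 4, 5, 5, 5, 9]

Each diagonal entry of L is the vertex degree and each off-diagonal entry is -1 where an edge is present, 0 otherwise; in the order [a, b, c, d, e, f, g, h, i] the diagonal is [5, 4, 4, 5, 5, 4, 4, 4, 5]. L is symmetric positive semidefinite, so every eigenvalue is real and nonnegative. The largest eigenvalue, 9, is at most the vertex count 9.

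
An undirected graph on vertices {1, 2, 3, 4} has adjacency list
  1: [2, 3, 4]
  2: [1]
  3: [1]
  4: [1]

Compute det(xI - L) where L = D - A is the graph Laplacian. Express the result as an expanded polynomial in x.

With the vertex order [1, 2, 3, 4], the degrees are [3, 1, 1, 1], giving D = diag(3, 1, 1, 1) and L = D - A. The eigenvalues of L are [0, 1, 1, 4]; the characteristic polynomial is the product of (x - lambda_i), which multiplies out to x^4 - 6x^3 + 9x^2 - 4x. The constant term is 0 because L is singular (the all-ones vector lies in its kernel).

x^4 - 6x^3 + 9x^2 - 4x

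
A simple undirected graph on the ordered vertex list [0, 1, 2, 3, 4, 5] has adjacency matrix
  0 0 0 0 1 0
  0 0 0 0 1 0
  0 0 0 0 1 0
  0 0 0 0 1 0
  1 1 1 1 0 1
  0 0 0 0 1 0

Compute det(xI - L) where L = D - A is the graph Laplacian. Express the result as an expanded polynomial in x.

x^6 - 10x^5 + 30x^4 - 40x^3 + 25x^2 - 6x

Each diagonal entry of L is the vertex degree and each off-diagonal entry is -1 where an edge is present, 0 otherwise; in the order [0, 1, 2, 3, 4, 5] the diagonal is [1, 1, 1, 1, 5, 1]. The eigenvalues of L are [0, 1, 1, 1, 1, 6]; the characteristic polynomial is the product of (x - lambda_i), which multiplies out to x^6 - 10x^5 + 30x^4 - 40x^3 + 25x^2 - 6x. The coefficient of x^5 equals -trace(L) = -10, matching the sum of degrees. The largest eigenvalue, 6, is at most the vertex count 6. There is one zero in the spectrum, matching the 1 component.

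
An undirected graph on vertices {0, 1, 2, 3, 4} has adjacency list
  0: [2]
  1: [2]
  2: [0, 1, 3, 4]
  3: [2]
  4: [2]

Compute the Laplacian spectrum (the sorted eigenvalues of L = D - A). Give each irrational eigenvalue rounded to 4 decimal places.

Reading degrees in the order [0, 1, 2, 3, 4] gives [1, 1, 4, 1, 1]; set D = diag(1, 1, 4, 1, 1) and form L = D - A. Since every row of L sums to 0, the all-ones vector is in the kernel and 0 is an eigenvalue. The single zero eigenvalue shows the graph is connected. The eigenvalues sum to 8, which equals trace(L) = 2|E|.

[0, 1, 1, 1, 5]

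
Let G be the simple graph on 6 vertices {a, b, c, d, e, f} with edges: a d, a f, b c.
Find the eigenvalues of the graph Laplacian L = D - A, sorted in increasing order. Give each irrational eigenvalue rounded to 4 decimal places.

[0, 0, 0, 1, 2, 3]

Each diagonal entry of L is the vertex degree and each off-diagonal entry is -1 where an edge is present, 0 otherwise; in the order [a, b, c, d, e, f] the diagonal is [2, 1, 1, 1, 0, 1]. Since every row of L sums to 0, the all-ones vector is in the kernel and 0 is an eigenvalue. The 3 zero eigenvalues correspond to the 3 connected components.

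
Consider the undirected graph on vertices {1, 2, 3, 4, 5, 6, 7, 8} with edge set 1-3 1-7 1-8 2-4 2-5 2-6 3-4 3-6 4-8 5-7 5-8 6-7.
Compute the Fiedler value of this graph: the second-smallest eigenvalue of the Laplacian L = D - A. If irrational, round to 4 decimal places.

2

Reading degrees in the order [1, 2, 3, 4, 5, 6, 7, 8] gives [3, 3, 3, 3, 3, 3, 3, 3]; set D = diag(3, 3, 3, 3, 3, 3, 3, 3) and form L = D - A. The sorted Laplacian eigenvalues are [0, 2, 2, 2, 4, 4, 4, 6]; the algebraic connectivity is the second entry, 2. By the matrix-tree theorem the graph has (1/8) * product of the nonzero eigenvalues = 384 spanning trees.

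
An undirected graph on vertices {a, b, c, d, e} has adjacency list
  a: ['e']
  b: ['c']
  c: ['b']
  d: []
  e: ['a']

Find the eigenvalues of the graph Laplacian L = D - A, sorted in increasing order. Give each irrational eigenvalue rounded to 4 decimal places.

Reading degrees in the order [a, b, c, d, e] gives [1, 1, 1, 0, 1]; set D = diag(1, 1, 1, 0, 1) and form L = D - A. Since every row of L sums to 0, the all-ones vector is in the kernel and 0 is an eigenvalue. The 3 zero eigenvalues correspond to the 3 connected components. There are 3 zeros in the spectrum, matching the 3 components.

[0, 0, 0, 2, 2]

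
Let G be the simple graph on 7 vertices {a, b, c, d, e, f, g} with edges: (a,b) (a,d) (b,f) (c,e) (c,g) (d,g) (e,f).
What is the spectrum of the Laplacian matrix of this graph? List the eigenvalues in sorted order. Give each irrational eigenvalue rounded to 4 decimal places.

Each diagonal entry of L is the vertex degree and each off-diagonal entry is -1 where an edge is present, 0 otherwise; in the order [a, b, c, d, e, f, g] the diagonal is [2, 2, 2, 2, 2, 2, 2]. Diagonalising L (or applying a numerical eigensolver to the 7x7 matrix) gives the spectrum above. The largest eigenvalue, 3.8019, is at most the vertex count 7.

[0, 0.7530, 0.7530, 2.4450, 2.4450, 3.8019, 3.8019]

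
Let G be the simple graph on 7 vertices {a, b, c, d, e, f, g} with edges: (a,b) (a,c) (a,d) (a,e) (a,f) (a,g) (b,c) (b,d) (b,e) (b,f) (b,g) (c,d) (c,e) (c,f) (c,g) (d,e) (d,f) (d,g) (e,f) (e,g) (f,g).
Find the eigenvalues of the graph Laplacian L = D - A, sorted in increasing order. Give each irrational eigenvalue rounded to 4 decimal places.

[0, 7, 7, 7, 7, 7, 7]

Each diagonal entry of L is the vertex degree and each off-diagonal entry is -1 where an edge is present, 0 otherwise; in the order [a, b, c, d, e, f, g] the diagonal is [6, 6, 6, 6, 6, 6, 6]. Diagonalising L (or applying a numerical eigensolver to the 7x7 matrix) gives the spectrum above. The single zero eigenvalue shows the graph is connected. By the matrix-tree theorem the graph has (1/7) * product of the nonzero eigenvalues = 16807 spanning trees.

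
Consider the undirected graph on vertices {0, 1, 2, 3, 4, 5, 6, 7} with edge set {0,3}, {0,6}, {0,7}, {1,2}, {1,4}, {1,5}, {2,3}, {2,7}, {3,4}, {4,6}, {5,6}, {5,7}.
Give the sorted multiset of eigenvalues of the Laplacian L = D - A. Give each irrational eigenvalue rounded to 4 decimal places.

Each diagonal entry of L is the vertex degree and each off-diagonal entry is -1 where an edge is present, 0 otherwise; in the order [0, 1, 2, 3, 4, 5, 6, 7] the diagonal is [3, 3, 3, 3, 3, 3, 3, 3]. The multiplicity of 0 as a Laplacian eigenvalue equals the number of connected components. The largest eigenvalue, 6, is at most the vertex count 8.

[0, 2, 2, 2, 4, 4, 4, 6]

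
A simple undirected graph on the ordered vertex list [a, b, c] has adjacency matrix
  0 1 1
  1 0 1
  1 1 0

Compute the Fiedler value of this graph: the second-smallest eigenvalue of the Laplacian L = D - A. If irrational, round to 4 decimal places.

3

Reading degrees in the order [a, b, c] gives [2, 2, 2]; set D = diag(2, 2, 2) and form L = D - A. The smallest Laplacian eigenvalue is always 0. The next one, lambda_2 = 3, measures how hard the graph is to disconnect: larger values mean better connectivity. By the matrix-tree theorem the graph has (1/3) * product of the nonzero eigenvalues = 3 spanning trees.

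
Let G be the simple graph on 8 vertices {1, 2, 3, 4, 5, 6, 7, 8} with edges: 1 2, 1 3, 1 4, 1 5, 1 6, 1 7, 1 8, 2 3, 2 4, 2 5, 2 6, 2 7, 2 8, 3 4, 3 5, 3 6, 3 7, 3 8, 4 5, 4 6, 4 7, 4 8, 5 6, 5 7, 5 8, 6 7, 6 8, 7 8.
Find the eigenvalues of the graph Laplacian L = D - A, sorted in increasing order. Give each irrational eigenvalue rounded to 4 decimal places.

With the vertex order [1, 2, 3, 4, 5, 6, 7, 8], the degrees are [7, 7, 7, 7, 7, 7, 7, 7], giving D = diag(7, 7, 7, 7, 7, 7, 7, 7) and L = D - A. Since every row of L sums to 0, the all-ones vector is in the kernel and 0 is an eigenvalue. The single zero eigenvalue shows the graph is connected. The eigenvalues sum to 56, which equals trace(L) = 2|E|.

[0, 8, 8, 8, 8, 8, 8, 8]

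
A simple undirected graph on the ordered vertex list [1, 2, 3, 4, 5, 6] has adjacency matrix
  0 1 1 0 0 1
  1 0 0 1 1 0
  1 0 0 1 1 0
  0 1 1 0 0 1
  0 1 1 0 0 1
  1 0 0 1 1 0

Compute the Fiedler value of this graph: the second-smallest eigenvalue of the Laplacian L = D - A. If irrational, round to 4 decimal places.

Reading degrees in the order [1, 2, 3, 4, 5, 6] gives [3, 3, 3, 3, 3, 3]; set D = diag(3, 3, 3, 3, 3, 3) and form L = D - A. The smallest Laplacian eigenvalue is always 0. The next one, lambda_2 = 3, measures how hard the graph is to disconnect: larger values mean better connectivity. By the matrix-tree theorem the graph has (1/6) * product of the nonzero eigenvalues = 81 spanning trees.

3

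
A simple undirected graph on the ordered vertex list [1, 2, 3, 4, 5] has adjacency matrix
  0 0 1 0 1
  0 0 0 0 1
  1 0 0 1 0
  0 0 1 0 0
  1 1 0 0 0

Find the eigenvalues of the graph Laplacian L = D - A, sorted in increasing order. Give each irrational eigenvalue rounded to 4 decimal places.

With the vertex order [1, 2, 3, 4, 5], the degrees are [2, 1, 2, 1, 2], giving D = diag(2, 1, 2, 1, 2) and L = D - A. Since every row of L sums to 0, the all-ones vector is in the kernel and 0 is an eigenvalue. The single zero eigenvalue shows the graph is connected. By the matrix-tree theorem the graph has (1/5) * product of the nonzero eigenvalues = 1 spanning tree.

[0, 0.3820, 1.3820, 2.6180, 3.6180]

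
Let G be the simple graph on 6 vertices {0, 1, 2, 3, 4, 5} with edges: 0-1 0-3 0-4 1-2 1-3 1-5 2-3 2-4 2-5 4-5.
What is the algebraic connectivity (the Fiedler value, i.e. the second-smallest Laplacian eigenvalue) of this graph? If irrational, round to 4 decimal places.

Reading degrees in the order [0, 1, 2, 3, 4, 5] gives [3, 4, 4, 3, 3, 3]; set D = diag(3, 4, 4, 3, 3, 3) and form L = D - A. The smallest Laplacian eigenvalue is always 0. The next one, lambda_2 = 2.2679, measures how hard the graph is to disconnect: larger values mean better connectivity.

2.2679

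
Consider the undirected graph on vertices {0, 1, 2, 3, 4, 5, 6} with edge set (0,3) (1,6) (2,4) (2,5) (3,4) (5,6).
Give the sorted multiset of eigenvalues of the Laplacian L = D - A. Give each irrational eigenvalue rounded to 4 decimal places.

Each diagonal entry of L is the vertex degree and each off-diagonal entry is -1 where an edge is present, 0 otherwise; in the order [0, 1, 2, 3, 4, 5, 6] the diagonal is [1, 1, 2, 2, 2, 2, 2]. Diagonalising L (or applying a numerical eigensolver to the 7x7 matrix) gives the spectrum above.

[0, 0.1981, 0.7530, 1.5550, 2.4450, 3.2470, 3.8019]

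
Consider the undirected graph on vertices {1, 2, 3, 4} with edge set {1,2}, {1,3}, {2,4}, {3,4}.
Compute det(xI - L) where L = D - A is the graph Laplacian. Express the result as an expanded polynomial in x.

Each diagonal entry of L is the vertex degree and each off-diagonal entry is -1 where an edge is present, 0 otherwise; in the order [1, 2, 3, 4] the diagonal is [2, 2, 2, 2]. L has integer entries, so p(x) = det(xI - L) has integer coefficients. Expanding the determinant yields x^4 - 8x^3 + 20x^2 - 16x. Since p(0) = det(-L) = 0, x divides p(x). By the matrix-tree theorem the graph has (1/4) * product of the nonzero eigenvalues = 4 spanning trees. The largest eigenvalue, 4, is at most the vertex count 4.

x^4 - 8x^3 + 20x^2 - 16x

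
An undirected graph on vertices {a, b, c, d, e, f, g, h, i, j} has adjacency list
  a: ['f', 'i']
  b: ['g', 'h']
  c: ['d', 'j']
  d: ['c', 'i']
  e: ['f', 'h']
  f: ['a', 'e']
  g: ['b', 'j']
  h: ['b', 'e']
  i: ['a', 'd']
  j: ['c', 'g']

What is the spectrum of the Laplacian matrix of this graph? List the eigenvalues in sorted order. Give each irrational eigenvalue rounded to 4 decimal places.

[0, 0.3820, 0.3820, 1.3820, 1.3820, 2.6180, 2.6180, 3.6180, 3.6180, 4]

Reading degrees in the order [a, b, c, d, e, f, g, h, i, j] gives [2, 2, 2, 2, 2, 2, 2, 2, 2, 2]; set D = diag(2, 2, 2, 2, 2, 2, 2, 2, 2, 2) and form L = D - A. L is symmetric positive semidefinite, so every eigenvalue is real and nonnegative. By the matrix-tree theorem the graph has (1/10) * product of the nonzero eigenvalues = 10 spanning trees. The largest eigenvalue, 4, is at most the vertex count 10.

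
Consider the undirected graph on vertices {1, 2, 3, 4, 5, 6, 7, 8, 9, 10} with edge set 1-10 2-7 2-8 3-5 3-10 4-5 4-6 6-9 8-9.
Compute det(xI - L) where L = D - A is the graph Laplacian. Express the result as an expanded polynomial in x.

With the vertex order [1, 2, 3, 4, 5, 6, 7, 8, 9, 10], the degrees are [1, 2, 2, 2, 2, 2, 1, 2, 2, 2], giving D = diag(1, 2, 2, 2, 2, 2, 1, 2, 2, 2) and L = D - A. Computing det(xI - L) by cofactor expansion (or equivalently via sum-over-permutations) gives x^10 - 18x^9 + 136x^8 - 560x^7 + 1365x^6 - 2002x^5 + 1716x^4 - 792x^3 + 165x^2 - 10x. Since p(0) = det(-L) = 0, x divides p(x).

x^10 - 18x^9 + 136x^8 - 560x^7 + 1365x^6 - 2002x^5 + 1716x^4 - 792x^3 + 165x^2 - 10x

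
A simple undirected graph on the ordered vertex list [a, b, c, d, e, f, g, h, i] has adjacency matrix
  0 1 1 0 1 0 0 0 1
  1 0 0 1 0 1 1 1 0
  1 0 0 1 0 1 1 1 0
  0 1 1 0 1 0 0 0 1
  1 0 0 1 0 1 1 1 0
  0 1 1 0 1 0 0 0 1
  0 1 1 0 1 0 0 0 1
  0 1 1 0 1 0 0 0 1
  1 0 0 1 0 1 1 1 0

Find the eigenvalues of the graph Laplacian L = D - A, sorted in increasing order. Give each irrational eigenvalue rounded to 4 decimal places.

Reading degrees in the order [a, b, c, d, e, f, g, h, i] gives [4, 5, 5, 4, 5, 4, 4, 4, 5]; set D = diag(4, 5, 5, 4, 5, 4, 4, 4, 5) and form L = D - A. Diagonalising L (or applying a numerical eigensolver to the 9x9 matrix) gives the spectrum above. By the matrix-tree theorem the graph has (1/9) * product of the nonzero eigenvalues = 32000 spanning trees.

[0, 4, 4, 4, 4, 5, 5, 5, 9]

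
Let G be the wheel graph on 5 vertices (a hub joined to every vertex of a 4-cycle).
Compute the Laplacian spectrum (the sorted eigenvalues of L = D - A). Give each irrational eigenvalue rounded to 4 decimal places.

The graph has 5 vertices and degree multiset [4, 3, 3, 3, 3]; D is the diagonal matrix of degrees and L = D - A. Diagonalising L (or applying a numerical eigensolver to the 5x5 matrix) gives the spectrum above. There is one zero in the spectrum, matching the 1 component.

[0, 3, 3, 5, 5]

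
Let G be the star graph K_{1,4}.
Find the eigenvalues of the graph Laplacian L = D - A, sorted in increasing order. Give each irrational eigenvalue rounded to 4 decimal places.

The graph has 5 vertices and degree multiset [4, 1, 1, 1, 1]; D is the diagonal matrix of degrees and L = D - A. The multiplicity of 0 as a Laplacian eigenvalue equals the number of connected components. The eigenvalues sum to 8, which equals trace(L) = 2|E|. By the matrix-tree theorem the graph has (1/5) * product of the nonzero eigenvalues = 1 spanning tree.

[0, 1, 1, 1, 5]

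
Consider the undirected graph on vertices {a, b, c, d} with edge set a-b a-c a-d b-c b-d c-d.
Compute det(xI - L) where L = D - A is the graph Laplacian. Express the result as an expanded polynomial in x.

Each diagonal entry of L is the vertex degree and each off-diagonal entry is -1 where an edge is present, 0 otherwise; in the order [a, b, c, d] the diagonal is [3, 3, 3, 3]. L has integer entries, so p(x) = det(xI - L) has integer coefficients. Expanding the determinant yields x^4 - 12x^3 + 48x^2 - 64x. The coefficient of x^3 equals -trace(L) = -12, matching the sum of degrees. The largest eigenvalue, 4, is at most the vertex count 4.

x^4 - 12x^3 + 48x^2 - 64x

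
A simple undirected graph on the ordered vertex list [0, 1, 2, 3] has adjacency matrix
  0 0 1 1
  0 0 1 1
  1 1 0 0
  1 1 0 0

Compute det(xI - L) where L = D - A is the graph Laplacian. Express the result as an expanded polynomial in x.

Reading degrees in the order [0, 1, 2, 3] gives [2, 2, 2, 2]; set D = diag(2, 2, 2, 2) and form L = D - A. L has integer entries, so p(x) = det(xI - L) has integer coefficients. Expanding the determinant yields x^4 - 8x^3 + 20x^2 - 16x. The constant term is 0 because L is singular (the all-ones vector lies in its kernel). The largest eigenvalue, 4, is at most the vertex count 4.

x^4 - 8x^3 + 20x^2 - 16x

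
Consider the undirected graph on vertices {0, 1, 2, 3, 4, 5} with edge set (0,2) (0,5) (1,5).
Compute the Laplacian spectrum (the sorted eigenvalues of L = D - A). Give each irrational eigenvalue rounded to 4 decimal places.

[0, 0, 0, 0.5858, 2, 3.4142]

Each diagonal entry of L is the vertex degree and each off-diagonal entry is -1 where an edge is present, 0 otherwise; in the order [0, 1, 2, 3, 4, 5] the diagonal is [2, 1, 1, 0, 0, 2]. Since every row of L sums to 0, the all-ones vector is in the kernel and 0 is an eigenvalue. The 3 zero eigenvalues correspond to the 3 connected components. The eigenvalues sum to 6, which equals trace(L) = 2|E|. The largest eigenvalue, 3.4142, is at most the vertex count 6.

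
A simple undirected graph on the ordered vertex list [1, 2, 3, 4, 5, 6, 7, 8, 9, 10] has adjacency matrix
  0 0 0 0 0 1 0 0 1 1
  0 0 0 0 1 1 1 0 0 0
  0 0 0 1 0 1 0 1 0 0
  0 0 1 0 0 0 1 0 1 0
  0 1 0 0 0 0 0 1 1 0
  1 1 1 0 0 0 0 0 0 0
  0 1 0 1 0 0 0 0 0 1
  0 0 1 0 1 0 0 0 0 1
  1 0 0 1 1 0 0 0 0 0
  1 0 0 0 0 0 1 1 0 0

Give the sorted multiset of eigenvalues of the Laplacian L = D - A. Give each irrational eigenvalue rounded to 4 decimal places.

Each diagonal entry of L is the vertex degree and each off-diagonal entry is -1 where an edge is present, 0 otherwise; in the order [1, 2, 3, 4, 5, 6, 7, 8, 9, 10] the diagonal is [3, 3, 3, 3, 3, 3, 3, 3, 3, 3]. Diagonalising L (or applying a numerical eigensolver to the 10x10 matrix) gives the spectrum above. The single zero eigenvalue shows the graph is connected. There is one zero in the spectrum, matching the 1 component.

[0, 2, 2, 2, 2, 2, 5, 5, 5, 5]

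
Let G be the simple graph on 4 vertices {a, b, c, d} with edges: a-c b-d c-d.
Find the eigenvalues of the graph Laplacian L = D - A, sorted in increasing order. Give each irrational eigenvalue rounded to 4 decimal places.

[0, 0.5858, 2, 3.4142]

With the vertex order [a, b, c, d], the degrees are [1, 1, 2, 2], giving D = diag(1, 1, 2, 2) and L = D - A. Diagonalising L (or applying a numerical eigensolver to the 4x4 matrix) gives the spectrum above. The single zero eigenvalue shows the graph is connected. The largest eigenvalue, 3.4142, is at most the vertex count 4.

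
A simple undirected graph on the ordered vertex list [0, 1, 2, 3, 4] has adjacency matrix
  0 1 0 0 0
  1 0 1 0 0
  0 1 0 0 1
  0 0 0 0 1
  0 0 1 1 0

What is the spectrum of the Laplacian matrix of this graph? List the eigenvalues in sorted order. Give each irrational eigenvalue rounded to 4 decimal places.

[0, 0.3820, 1.3820, 2.6180, 3.6180]

Each diagonal entry of L is the vertex degree and each off-diagonal entry is -1 where an edge is present, 0 otherwise; in the order [0, 1, 2, 3, 4] the diagonal is [1, 2, 2, 1, 2]. The multiplicity of 0 as a Laplacian eigenvalue equals the number of connected components. The single zero eigenvalue shows the graph is connected.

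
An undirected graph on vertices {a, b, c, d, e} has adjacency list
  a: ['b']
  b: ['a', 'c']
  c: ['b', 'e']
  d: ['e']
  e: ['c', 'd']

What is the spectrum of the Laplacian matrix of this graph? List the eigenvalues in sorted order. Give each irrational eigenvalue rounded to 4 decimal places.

Reading degrees in the order [a, b, c, d, e] gives [1, 2, 2, 1, 2]; set D = diag(1, 2, 2, 1, 2) and form L = D - A. Diagonalising L (or applying a numerical eigensolver to the 5x5 matrix) gives the spectrum above.

[0, 0.3820, 1.3820, 2.6180, 3.6180]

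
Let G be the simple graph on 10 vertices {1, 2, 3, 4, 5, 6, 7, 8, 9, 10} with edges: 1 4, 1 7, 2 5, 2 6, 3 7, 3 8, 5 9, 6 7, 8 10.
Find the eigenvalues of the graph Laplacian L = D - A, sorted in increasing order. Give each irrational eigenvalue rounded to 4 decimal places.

Each diagonal entry of L is the vertex degree and each off-diagonal entry is -1 where an edge is present, 0 otherwise; in the order [1, 2, 3, 4, 5, 6, 7, 8, 9, 10] the diagonal is [2, 2, 2, 1, 2, 2, 3, 2, 1, 1]. L is symmetric positive semidefinite, so every eigenvalue is real and nonnegative. The single zero eigenvalue shows the graph is connected.

[0, 0.1479, 0.2814, 0.7873, 1.2931, 2, 2.4631, 3.0926, 3.4687, 4.4659]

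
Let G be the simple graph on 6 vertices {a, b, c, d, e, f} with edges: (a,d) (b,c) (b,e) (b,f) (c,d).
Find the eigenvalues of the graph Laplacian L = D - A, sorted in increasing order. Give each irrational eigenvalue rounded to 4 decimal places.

Reading degrees in the order [a, b, c, d, e, f] gives [1, 3, 2, 2, 1, 1]; set D = diag(1, 3, 2, 2, 1, 1) and form L = D - A. Since every row of L sums to 0, the all-ones vector is in the kernel and 0 is an eigenvalue. By the matrix-tree theorem the graph has (1/6) * product of the nonzero eigenvalues = 1 spanning tree.

[0, 0.3249, 1, 1.4608, 3, 4.2143]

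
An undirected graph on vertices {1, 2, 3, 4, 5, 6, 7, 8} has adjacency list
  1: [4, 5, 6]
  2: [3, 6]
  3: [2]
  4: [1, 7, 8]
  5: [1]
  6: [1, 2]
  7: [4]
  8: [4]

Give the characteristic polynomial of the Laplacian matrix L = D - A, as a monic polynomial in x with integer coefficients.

x^8 - 14x^7 + 76x^6 - 204x^5 + 287x^4 - 208x^3 + 70x^2 - 8x

Reading degrees in the order [1, 2, 3, 4, 5, 6, 7, 8] gives [3, 2, 1, 3, 1, 2, 1, 1]; set D = diag(3, 2, 1, 3, 1, 2, 1, 1) and form L = D - A. L has integer entries, so p(x) = det(xI - L) has integer coefficients. Expanding the determinant yields x^8 - 14x^7 + 76x^6 - 204x^5 + 287x^4 - 208x^3 + 70x^2 - 8x. Since p(0) = det(-L) = 0, x divides p(x). By the matrix-tree theorem the graph has (1/8) * product of the nonzero eigenvalues = 1 spanning tree.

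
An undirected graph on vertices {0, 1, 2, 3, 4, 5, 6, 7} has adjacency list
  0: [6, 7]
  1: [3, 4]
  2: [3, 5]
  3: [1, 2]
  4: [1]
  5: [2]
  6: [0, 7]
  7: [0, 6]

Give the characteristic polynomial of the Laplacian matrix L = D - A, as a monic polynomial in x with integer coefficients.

With the vertex order [0, 1, 2, 3, 4, 5, 6, 7], the degrees are [2, 2, 2, 2, 1, 1, 2, 2], giving D = diag(2, 2, 2, 2, 1, 1, 2, 2) and L = D - A. L has integer entries, so p(x) = det(xI - L) has integer coefficients. Expanding the determinant yields x^8 - 14x^7 + 78x^6 - 218x^5 + 314x^4 - 210x^3 + 45x^2. Since p(0) = det(-L) = 0, x divides p(x). The eigenvalues sum to 14, which equals trace(L) = 2|E|.

x^8 - 14x^7 + 78x^6 - 218x^5 + 314x^4 - 210x^3 + 45x^2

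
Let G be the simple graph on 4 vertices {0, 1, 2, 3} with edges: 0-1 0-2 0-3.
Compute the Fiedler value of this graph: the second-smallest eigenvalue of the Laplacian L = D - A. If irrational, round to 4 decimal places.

1

Each diagonal entry of L is the vertex degree and each off-diagonal entry is -1 where an edge is present, 0 otherwise; in the order [0, 1, 2, 3] the diagonal is [3, 1, 1, 1]. Computing the eigenvalues of L and sorting gives [0, 1, 1, 4]. The Fiedler value lambda_2 = 1 is strictly positive, so the graph is connected. By the matrix-tree theorem the graph has (1/4) * product of the nonzero eigenvalues = 1 spanning tree. The eigenvalues sum to 6, which equals trace(L) = 2|E|.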